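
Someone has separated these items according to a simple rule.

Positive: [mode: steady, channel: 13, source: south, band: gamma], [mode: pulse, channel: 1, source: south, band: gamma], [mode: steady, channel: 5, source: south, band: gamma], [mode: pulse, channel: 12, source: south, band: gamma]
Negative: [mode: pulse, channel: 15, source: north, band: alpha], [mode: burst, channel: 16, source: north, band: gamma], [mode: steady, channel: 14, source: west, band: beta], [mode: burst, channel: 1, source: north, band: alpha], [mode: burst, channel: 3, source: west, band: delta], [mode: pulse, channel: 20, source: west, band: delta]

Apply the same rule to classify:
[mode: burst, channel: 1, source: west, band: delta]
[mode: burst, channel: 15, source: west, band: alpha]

'Positive' ⟺ source is south.
[mode: burst, channel: 1, source: west, band: delta]: Negative (source is west). [mode: burst, channel: 15, source: west, band: alpha]: Negative (source is west).

Negative, Negative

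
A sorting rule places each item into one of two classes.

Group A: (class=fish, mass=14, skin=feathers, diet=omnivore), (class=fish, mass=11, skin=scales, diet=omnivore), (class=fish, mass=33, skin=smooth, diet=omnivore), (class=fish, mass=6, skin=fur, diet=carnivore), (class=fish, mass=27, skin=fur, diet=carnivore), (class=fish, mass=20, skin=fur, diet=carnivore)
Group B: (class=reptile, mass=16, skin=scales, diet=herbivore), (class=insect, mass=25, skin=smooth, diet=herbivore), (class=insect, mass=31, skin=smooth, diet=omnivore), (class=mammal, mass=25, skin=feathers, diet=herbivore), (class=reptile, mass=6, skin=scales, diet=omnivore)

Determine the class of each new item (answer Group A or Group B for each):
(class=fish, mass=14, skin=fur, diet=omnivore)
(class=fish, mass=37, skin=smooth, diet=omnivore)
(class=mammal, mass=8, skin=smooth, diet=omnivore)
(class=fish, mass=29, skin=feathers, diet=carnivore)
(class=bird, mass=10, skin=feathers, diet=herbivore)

'Group A' ⟺ class is fish.

Group A, Group A, Group B, Group A, Group B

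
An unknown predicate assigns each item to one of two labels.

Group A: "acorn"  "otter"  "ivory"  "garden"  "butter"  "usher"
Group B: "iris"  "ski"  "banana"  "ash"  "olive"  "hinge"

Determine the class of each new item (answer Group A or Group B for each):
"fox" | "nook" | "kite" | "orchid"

One predicate separates the groups cleanly: length ≥ 5 AND contains 'r'.
"fox" → length 3, no 'r' → Group B. "nook" → length 4, no 'r' → Group B. "kite" → length 4, no 'r' → Group B. "orchid" → length 6, has 'r' → Group A.

Group B, Group B, Group B, Group A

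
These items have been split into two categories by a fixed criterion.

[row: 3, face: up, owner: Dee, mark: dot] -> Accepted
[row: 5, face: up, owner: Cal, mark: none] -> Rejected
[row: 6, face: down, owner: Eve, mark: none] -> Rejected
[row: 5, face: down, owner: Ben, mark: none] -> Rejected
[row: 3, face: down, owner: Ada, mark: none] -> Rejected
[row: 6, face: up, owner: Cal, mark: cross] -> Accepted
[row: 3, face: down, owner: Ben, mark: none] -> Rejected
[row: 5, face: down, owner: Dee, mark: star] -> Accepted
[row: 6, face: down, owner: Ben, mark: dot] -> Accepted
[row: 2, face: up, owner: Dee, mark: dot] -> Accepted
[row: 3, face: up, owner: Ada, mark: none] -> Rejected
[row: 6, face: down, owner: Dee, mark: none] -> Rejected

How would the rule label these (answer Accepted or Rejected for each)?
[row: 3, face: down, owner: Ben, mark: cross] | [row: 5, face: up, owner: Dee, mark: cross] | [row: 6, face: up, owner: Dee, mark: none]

Accepted, Accepted, Rejected

The common property of the 'Accepted' items is: mark is not none. No 'Rejected' item has it.
Accepted: [row: 3, face: down, owner: Ben, mark: cross], since mark is cross. Accepted: [row: 5, face: up, owner: Dee, mark: cross], since mark is cross. Rejected: [row: 6, face: up, owner: Dee, mark: none], since mark is none.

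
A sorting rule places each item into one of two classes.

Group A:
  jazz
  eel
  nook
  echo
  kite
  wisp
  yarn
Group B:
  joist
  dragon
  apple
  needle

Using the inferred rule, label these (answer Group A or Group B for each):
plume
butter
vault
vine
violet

A rule that fits every label: length ≤ 4 — true of each 'Group A' example, false of each 'Group B' one.
plume: Group B (length 5). butter: Group B (length 6). vault: Group B (length 5). vine: Group A (length 4). violet: Group B (length 6).

Group B, Group B, Group B, Group A, Group B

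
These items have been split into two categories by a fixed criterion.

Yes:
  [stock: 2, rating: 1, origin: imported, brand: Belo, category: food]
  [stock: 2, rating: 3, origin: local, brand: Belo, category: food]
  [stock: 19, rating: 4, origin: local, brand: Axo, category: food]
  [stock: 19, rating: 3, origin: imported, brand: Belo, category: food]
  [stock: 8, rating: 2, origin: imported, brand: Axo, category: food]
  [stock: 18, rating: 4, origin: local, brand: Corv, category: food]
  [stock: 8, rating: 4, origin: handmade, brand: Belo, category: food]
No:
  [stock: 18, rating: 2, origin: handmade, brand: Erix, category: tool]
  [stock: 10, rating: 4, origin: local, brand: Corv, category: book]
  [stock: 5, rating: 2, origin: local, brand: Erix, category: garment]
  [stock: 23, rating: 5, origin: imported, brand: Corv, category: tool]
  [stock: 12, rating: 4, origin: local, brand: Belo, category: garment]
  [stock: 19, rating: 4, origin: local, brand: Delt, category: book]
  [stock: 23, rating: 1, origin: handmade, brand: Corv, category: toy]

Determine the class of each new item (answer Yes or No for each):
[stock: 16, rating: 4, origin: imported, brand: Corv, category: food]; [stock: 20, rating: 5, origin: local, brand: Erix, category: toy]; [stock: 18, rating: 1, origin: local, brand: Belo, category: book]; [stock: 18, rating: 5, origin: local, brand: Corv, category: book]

Yes, No, No, No

Checking candidate rules against both groups, what survives is: category is food.
Yes: [stock: 16, rating: 4, origin: imported, brand: Corv, category: food], since category is food. No: [stock: 20, rating: 5, origin: local, brand: Erix, category: toy], since category is toy. No: [stock: 18, rating: 1, origin: local, brand: Belo, category: book], since category is book. No: [stock: 18, rating: 5, origin: local, brand: Corv, category: book], since category is book.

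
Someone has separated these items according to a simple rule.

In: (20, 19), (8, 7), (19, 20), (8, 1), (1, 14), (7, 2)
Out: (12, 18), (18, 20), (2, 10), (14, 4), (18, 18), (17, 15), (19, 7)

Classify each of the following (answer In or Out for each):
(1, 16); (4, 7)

In, In

Rule: sum is odd. This holds for each 'In' example and fails for each 'Out' one.
In: (1, 16), since 1+16 = 17.
In: (4, 7), since 4+7 = 11.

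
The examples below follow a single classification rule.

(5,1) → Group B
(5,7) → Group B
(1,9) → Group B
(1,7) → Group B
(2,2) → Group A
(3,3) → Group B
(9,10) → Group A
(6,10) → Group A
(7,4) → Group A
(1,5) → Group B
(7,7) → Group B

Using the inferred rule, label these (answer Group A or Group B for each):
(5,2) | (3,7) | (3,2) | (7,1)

One predicate separates the groups cleanly: second is even.
(5,2) — second 2, hence Group A.
(3,7) — second 7, hence Group B.
(3,2) — second 2, hence Group A.
(7,1) — second 1, hence Group B.

Group A, Group B, Group A, Group B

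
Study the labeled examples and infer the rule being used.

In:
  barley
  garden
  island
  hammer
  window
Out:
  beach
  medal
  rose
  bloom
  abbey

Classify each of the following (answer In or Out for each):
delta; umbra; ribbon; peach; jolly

One predicate separates the groups cleanly: length 6.
delta: length 5, does not fit → Out.
umbra: length 5, does not fit → Out.
ribbon: length 6, satisfies this → In.
peach: length 5, does not fit → Out.
jolly: length 5, does not fit → Out.

Out, Out, In, Out, Out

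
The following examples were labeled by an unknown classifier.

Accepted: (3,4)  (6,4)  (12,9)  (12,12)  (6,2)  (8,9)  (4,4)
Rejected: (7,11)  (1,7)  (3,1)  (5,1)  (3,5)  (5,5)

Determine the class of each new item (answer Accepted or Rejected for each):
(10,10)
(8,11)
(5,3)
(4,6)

Accepted, Accepted, Rejected, Accepted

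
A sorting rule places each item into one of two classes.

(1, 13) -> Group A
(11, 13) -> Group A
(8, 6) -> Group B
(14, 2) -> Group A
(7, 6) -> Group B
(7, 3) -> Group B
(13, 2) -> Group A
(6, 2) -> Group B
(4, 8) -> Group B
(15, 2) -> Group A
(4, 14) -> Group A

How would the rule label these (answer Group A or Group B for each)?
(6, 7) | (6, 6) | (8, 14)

Group B, Group B, Group A

All 'Group A' examples share one property — max ≥ 11 — and every 'Group B' example lacks it.
(6, 7): max 7 — does not fit, so Group B. (6, 6): max 6 — does not fit, so Group B. (8, 14): max 14 — checks out, so Group A.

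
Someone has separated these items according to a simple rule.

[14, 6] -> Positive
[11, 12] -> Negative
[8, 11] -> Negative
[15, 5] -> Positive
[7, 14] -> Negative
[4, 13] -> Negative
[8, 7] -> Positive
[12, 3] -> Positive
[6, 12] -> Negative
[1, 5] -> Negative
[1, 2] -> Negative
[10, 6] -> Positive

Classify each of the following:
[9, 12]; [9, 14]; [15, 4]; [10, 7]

Negative, Negative, Positive, Positive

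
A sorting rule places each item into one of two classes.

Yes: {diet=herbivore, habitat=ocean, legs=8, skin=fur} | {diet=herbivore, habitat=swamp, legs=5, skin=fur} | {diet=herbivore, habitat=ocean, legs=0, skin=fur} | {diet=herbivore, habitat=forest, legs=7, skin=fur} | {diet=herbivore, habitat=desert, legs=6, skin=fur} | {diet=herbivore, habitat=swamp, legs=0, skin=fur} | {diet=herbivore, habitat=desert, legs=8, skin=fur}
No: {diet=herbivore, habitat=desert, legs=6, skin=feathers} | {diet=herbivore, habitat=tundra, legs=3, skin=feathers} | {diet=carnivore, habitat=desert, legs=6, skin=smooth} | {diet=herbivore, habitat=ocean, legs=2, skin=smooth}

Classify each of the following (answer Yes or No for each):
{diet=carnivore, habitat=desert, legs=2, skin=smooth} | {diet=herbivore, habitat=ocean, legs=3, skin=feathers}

One predicate separates the groups cleanly: skin is fur.
{diet=carnivore, habitat=desert, legs=2, skin=smooth} — skin is smooth, hence No. {diet=herbivore, habitat=ocean, legs=3, skin=feathers} — skin is feathers, hence No.

No, No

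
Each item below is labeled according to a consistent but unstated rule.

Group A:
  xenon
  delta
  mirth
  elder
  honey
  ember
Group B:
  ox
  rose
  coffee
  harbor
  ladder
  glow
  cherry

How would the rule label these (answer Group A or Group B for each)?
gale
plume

Group B, Group A

Every 'Group A' example satisfies: odd length. None of the 'Group B' examples do.
gale — length 4, hence Group B. plume — length 5, hence Group A.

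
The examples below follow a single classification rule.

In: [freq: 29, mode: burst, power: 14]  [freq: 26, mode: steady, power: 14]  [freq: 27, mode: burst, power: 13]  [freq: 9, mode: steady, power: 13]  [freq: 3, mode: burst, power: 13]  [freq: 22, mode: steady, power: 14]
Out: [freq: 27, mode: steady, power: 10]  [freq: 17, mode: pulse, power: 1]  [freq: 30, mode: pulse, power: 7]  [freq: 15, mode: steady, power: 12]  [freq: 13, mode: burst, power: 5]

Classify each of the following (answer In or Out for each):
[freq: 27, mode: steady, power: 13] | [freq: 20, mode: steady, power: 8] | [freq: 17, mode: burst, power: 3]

In, Out, Out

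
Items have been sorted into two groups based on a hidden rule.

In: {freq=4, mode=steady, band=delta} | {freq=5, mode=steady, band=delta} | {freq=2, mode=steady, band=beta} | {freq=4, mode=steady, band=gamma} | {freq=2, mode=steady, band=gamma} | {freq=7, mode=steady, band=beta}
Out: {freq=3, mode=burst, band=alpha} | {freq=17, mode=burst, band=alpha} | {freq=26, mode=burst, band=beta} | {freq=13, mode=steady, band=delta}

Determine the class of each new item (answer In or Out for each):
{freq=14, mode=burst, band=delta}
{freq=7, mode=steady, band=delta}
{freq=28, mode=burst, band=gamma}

The distinguishing property — mode is steady AND freq ≤ 7 — holds for all the 'In' cases and none of the 'Out' cases.

Out, In, Out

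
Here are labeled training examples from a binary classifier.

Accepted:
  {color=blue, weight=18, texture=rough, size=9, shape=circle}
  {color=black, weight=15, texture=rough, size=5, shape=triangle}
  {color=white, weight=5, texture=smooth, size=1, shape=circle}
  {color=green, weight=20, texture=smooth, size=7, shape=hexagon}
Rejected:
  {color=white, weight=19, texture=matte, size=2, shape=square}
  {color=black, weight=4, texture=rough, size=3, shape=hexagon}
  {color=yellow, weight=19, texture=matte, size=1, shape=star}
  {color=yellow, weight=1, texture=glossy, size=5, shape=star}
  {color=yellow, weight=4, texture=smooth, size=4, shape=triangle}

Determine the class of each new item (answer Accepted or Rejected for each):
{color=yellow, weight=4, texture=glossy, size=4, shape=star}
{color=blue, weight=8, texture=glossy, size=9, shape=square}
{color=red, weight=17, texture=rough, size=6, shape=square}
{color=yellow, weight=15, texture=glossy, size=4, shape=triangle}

Rejected, Accepted, Accepted, Accepted

The rule appears to be: weight ≥ 5 AND weight ≠ 19.
{color=yellow, weight=4, texture=glossy, size=4, shape=star}: weight = 4 — does not pass, so Rejected.
{color=blue, weight=8, texture=glossy, size=9, shape=square}: weight = 8 — passes, so Accepted.
{color=red, weight=17, texture=rough, size=6, shape=square}: weight = 17 — passes, so Accepted.
{color=yellow, weight=15, texture=glossy, size=4, shape=triangle}: weight = 15 — passes, so Accepted.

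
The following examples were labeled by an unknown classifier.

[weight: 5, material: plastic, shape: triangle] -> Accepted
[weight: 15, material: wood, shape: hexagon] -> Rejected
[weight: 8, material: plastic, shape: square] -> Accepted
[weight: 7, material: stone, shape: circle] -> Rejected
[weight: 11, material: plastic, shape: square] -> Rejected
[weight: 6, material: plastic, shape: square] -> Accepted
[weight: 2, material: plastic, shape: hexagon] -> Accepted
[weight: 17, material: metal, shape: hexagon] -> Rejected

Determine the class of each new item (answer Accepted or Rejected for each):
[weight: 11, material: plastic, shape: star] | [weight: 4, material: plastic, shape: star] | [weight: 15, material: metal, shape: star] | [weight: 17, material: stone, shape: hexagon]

Rejected, Accepted, Rejected, Rejected

The distinguishing property — material is plastic AND weight ≤ 8 — holds for all the 'Accepted' cases and none of the 'Rejected' cases.
[weight: 11, material: plastic, shape: star] — material is plastic, weight = 11, hence Rejected.
[weight: 4, material: plastic, shape: star] — material is plastic, weight = 4, hence Accepted.
[weight: 15, material: metal, shape: star] — material is metal, weight = 15, hence Rejected.
[weight: 17, material: stone, shape: hexagon] — material is stone, weight = 17, hence Rejected.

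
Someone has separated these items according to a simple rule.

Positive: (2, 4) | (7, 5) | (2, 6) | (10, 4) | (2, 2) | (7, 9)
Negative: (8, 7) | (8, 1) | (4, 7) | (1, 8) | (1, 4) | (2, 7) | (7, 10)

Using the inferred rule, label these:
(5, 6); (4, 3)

The classifier is using: sum is even.
(5, 6): Negative (5+6 = 11). (4, 3): Negative (4+3 = 7).

Negative, Negative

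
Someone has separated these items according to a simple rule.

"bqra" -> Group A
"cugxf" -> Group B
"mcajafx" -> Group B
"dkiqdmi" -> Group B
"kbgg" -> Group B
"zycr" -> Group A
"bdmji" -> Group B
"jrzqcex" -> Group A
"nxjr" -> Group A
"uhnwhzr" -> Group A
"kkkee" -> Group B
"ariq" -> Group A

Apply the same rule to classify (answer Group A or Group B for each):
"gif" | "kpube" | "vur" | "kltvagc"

Group B, Group B, Group A, Group B

'Group A' ⟺ contains 'r'.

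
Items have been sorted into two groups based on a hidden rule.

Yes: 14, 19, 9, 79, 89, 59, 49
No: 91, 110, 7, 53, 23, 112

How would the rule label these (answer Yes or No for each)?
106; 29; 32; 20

The rule appears to be: ≡ 4 (mod 5).
No: 106, since 106 mod 5 = 1.
Yes: 29, since 29 mod 5 = 4.
No: 32, since 32 mod 5 = 2.
No: 20, since 20 mod 5 = 0.

No, Yes, No, No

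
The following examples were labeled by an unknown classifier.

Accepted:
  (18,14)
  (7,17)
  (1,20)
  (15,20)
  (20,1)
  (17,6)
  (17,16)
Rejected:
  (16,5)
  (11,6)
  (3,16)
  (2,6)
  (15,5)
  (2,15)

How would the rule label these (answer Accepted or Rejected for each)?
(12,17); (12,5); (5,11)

Accepted, Rejected, Rejected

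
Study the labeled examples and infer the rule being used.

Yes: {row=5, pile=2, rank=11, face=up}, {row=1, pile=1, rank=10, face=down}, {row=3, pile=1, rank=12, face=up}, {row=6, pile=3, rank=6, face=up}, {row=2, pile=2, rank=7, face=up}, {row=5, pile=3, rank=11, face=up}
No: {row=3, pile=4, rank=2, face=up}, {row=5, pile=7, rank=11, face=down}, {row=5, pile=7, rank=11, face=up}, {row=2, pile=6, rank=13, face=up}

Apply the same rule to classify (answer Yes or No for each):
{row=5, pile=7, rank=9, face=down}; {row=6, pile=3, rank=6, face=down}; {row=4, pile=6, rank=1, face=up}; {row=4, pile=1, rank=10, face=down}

No, Yes, No, Yes

The common property of the 'Yes' items is: pile ≤ 3. No 'No' item has it.
No: {row=5, pile=7, rank=9, face=down}, since pile = 7. Yes: {row=6, pile=3, rank=6, face=down}, since pile = 3. No: {row=4, pile=6, rank=1, face=up}, since pile = 6. Yes: {row=4, pile=1, rank=10, face=down}, since pile = 1.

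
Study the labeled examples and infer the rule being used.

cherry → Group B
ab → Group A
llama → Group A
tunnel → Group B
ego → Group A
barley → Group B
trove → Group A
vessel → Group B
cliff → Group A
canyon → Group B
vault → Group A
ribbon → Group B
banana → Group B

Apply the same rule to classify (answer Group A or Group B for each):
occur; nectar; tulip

Group A, Group B, Group A

A rule that fits every label: length ≤ 5 — true of each 'Group A' example, false of each 'Group B' one.
occur: Group A (length 5). nectar: Group B (length 6). tulip: Group A (length 5).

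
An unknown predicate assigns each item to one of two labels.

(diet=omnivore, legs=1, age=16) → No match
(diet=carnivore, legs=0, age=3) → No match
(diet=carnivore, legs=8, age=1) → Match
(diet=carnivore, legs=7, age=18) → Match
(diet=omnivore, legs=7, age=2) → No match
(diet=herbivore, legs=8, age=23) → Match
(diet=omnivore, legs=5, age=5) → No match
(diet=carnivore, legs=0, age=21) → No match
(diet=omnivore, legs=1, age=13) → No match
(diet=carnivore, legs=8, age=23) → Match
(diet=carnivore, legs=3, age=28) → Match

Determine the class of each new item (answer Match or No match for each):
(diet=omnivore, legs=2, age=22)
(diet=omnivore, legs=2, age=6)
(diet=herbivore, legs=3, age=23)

The pattern is that an item is 'Match' exactly when: diet is not omnivore AND legs ≥ 1.
(diet=omnivore, legs=2, age=22): diet is omnivore, legs = 2 — does not satisfy this, so No match. (diet=omnivore, legs=2, age=6): diet is omnivore, legs = 2 — does not satisfy this, so No match. (diet=herbivore, legs=3, age=23): diet is herbivore, legs = 3 — checks out, so Match.

No match, No match, Match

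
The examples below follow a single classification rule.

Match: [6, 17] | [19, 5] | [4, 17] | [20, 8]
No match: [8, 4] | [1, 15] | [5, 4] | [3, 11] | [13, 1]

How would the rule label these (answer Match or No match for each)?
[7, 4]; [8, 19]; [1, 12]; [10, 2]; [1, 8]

No match, Match, No match, No match, No match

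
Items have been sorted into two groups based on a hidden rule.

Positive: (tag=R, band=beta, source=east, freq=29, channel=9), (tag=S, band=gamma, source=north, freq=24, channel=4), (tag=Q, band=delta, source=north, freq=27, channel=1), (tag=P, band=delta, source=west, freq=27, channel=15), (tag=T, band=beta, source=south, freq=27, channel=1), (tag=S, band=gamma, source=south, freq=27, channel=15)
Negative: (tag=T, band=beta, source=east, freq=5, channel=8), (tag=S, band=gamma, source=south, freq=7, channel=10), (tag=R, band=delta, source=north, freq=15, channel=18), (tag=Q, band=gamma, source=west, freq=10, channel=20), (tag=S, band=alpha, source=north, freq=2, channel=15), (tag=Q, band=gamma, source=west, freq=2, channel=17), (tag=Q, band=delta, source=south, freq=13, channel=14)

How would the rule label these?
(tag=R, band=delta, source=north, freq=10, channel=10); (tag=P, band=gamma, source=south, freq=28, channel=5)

Every 'Positive' example satisfies: freq ≥ 24. None of the 'Negative' examples do.
(tag=R, band=delta, source=north, freq=10, channel=10): freq = 10 — lacks this property, so Negative. (tag=P, band=gamma, source=south, freq=28, channel=5): freq = 28 — passes, so Positive.

Negative, Positive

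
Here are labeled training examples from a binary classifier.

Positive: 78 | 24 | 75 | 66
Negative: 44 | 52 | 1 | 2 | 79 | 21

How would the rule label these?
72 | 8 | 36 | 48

'Positive' ⟺ multiple of 3 AND at least 24.
72: 72 = 3·24, 72 ≥ 24 — qualifies, so Positive.
8: 8 = 3·2 + 2, 8 < 24 — doesn't qualify, so Negative.
36: 36 = 3·12, 36 ≥ 24 — qualifies, so Positive.
48: 48 = 3·16, 48 ≥ 24 — qualifies, so Positive.

Positive, Negative, Positive, Positive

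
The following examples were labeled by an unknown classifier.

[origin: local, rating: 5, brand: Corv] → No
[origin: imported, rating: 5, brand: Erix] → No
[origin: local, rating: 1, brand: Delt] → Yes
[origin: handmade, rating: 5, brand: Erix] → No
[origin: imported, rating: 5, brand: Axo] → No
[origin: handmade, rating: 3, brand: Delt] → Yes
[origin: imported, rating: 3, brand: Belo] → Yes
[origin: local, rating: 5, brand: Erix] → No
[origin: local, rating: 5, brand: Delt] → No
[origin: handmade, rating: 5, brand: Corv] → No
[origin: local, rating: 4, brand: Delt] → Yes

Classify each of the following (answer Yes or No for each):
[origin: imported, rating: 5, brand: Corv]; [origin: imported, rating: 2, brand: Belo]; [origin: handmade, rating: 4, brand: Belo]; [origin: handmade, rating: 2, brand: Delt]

The classifier is using: rating ≤ 4.
[origin: imported, rating: 5, brand: Corv]: No (rating = 5).
[origin: imported, rating: 2, brand: Belo]: Yes (rating = 2).
[origin: handmade, rating: 4, brand: Belo]: Yes (rating = 4).
[origin: handmade, rating: 2, brand: Delt]: Yes (rating = 2).

No, Yes, Yes, Yes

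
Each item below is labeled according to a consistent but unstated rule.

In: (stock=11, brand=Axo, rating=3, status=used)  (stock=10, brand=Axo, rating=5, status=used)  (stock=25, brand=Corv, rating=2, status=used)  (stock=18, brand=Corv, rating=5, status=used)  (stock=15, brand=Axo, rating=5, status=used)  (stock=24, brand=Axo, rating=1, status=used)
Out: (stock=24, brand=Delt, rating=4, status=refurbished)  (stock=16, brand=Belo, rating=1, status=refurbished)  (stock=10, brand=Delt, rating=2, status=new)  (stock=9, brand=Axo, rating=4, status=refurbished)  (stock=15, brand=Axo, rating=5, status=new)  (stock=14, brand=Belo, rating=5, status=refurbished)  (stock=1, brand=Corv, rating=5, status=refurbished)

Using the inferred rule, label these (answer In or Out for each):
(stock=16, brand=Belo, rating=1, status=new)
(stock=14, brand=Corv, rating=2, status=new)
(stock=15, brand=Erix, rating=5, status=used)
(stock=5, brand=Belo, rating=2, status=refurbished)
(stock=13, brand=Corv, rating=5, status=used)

Looking at the examples, the only property every 'In' case has and every 'Out' case lacks is: status is used.
Out: (stock=16, brand=Belo, rating=1, status=new), since status is new.
Out: (stock=14, brand=Corv, rating=2, status=new), since status is new.
In: (stock=15, brand=Erix, rating=5, status=used), since status is used.
Out: (stock=5, brand=Belo, rating=2, status=refurbished), since status is refurbished.
In: (stock=13, brand=Corv, rating=5, status=used), since status is used.

Out, Out, In, Out, In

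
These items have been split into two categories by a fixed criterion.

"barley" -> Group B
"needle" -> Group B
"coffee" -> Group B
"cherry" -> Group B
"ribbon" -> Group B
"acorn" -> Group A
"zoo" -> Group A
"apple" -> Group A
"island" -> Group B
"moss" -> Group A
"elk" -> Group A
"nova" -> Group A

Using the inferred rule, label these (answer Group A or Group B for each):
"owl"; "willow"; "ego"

Group A, Group B, Group A

The classifier is using: length ≤ 5.
"owl": length 3 — qualifies, so Group A. "willow": length 6 — fails the rule, so Group B. "ego": length 3 — qualifies, so Group A.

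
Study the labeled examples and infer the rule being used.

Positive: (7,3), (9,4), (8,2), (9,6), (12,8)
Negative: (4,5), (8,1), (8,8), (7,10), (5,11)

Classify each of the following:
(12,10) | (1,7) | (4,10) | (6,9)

The simplest hypothesis consistent with all the labels is: first > second AND sum ≥ 10.

Positive, Negative, Negative, Negative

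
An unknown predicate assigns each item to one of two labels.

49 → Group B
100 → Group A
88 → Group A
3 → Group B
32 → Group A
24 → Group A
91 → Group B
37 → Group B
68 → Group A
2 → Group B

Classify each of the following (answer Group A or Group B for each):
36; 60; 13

The pattern is that an item is 'Group A' exactly when: multiple of 4.
36 → 36 = 4·9 → Group A. 60 → 60 = 4·15 → Group A. 13 → 13 = 4·3 + 1 → Group B.

Group A, Group A, Group B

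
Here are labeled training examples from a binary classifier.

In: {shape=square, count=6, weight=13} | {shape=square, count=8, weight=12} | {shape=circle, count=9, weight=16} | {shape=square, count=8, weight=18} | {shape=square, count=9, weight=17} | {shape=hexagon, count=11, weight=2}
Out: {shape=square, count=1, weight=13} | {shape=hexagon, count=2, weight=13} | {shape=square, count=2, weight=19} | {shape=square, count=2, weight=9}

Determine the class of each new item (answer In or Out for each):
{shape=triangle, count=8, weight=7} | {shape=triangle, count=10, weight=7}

In, In

The simplest hypothesis consistent with all the labels is: count ≥ 6.
{shape=triangle, count=8, weight=7} → count = 8 → In.
{shape=triangle, count=10, weight=7} → count = 10 → In.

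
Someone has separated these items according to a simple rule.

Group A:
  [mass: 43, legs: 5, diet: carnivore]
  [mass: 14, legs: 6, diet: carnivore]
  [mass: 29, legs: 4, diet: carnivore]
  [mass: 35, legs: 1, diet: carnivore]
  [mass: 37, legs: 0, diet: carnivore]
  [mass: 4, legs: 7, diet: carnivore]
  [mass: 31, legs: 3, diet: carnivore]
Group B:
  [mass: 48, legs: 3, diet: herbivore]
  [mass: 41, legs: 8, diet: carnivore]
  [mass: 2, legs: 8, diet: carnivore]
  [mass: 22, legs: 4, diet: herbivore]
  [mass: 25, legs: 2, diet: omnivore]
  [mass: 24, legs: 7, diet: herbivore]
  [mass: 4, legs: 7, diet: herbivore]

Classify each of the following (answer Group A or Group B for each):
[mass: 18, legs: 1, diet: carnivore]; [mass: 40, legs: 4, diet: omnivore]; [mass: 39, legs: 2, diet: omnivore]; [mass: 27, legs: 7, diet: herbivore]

The distinguishing property — diet is carnivore AND legs ≤ 7 — holds for all the 'Group A' cases and none of the 'Group B' cases.
[mass: 18, legs: 1, diet: carnivore] — diet is carnivore, legs = 1, hence Group A. [mass: 40, legs: 4, diet: omnivore] — diet is omnivore, legs = 4, hence Group B. [mass: 39, legs: 2, diet: omnivore] — diet is omnivore, legs = 2, hence Group B. [mass: 27, legs: 7, diet: herbivore] — diet is herbivore, legs = 7, hence Group B.

Group A, Group B, Group B, Group B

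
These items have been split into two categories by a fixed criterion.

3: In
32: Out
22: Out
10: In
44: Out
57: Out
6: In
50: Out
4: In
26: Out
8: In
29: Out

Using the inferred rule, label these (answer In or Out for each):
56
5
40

Out, In, Out

The common property of the 'In' items is: at most 10. No 'Out' item has it.
56: 56 > 10 — does not satisfy this, so Out.
5: 5 ≤ 10 — checks out, so In.
40: 40 > 10 — does not satisfy this, so Out.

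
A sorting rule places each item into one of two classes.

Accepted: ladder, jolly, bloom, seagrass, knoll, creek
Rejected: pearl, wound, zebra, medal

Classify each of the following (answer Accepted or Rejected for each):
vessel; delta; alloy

Accepted, Rejected, Accepted

The pattern is that an item is 'Accepted' exactly when: has a double letter.
vessel: 'ss' doubled, qualifies → Accepted.
delta: no doubled letter, lacks this property → Rejected.
alloy: 'll' doubled, qualifies → Accepted.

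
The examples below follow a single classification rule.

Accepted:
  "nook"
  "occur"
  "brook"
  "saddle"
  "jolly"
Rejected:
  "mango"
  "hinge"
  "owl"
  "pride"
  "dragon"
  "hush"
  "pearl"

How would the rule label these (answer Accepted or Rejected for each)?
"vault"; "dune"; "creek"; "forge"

A rule that fits every label: has a double letter — true of each 'Accepted' example, false of each 'Rejected' one.

Rejected, Rejected, Accepted, Rejected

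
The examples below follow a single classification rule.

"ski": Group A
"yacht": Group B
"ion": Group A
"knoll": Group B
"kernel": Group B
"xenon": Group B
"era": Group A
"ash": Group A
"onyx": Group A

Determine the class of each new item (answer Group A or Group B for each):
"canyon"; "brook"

The rule appears to be: length ≤ 4.
"canyon": Group B (length 6). "brook": Group B (length 5).

Group B, Group B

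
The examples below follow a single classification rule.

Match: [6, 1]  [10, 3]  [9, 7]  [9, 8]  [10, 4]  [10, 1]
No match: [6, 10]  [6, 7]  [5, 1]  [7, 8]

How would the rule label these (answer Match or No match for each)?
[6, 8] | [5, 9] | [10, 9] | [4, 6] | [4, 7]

The simplest hypothesis consistent with all the labels is: first > second AND sum ≥ 7.
No match: [6, 8], since 6 < 8, 6+8 = 14.
No match: [5, 9], since 5 < 9, 5+9 = 14.
Match: [10, 9], since 10 > 9, 10+9 = 19.
No match: [4, 6], since 4 < 6, 4+6 = 10.
No match: [4, 7], since 4 < 7, 4+7 = 11.

No match, No match, Match, No match, No match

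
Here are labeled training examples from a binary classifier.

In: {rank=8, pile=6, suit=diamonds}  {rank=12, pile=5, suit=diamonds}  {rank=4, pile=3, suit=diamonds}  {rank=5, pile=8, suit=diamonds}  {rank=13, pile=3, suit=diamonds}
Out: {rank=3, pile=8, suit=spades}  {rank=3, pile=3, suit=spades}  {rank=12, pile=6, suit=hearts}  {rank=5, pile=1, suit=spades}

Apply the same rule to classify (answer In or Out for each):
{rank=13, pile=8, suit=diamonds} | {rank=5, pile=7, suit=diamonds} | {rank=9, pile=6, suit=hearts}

In, In, Out

'In' ⟺ suit is diamonds.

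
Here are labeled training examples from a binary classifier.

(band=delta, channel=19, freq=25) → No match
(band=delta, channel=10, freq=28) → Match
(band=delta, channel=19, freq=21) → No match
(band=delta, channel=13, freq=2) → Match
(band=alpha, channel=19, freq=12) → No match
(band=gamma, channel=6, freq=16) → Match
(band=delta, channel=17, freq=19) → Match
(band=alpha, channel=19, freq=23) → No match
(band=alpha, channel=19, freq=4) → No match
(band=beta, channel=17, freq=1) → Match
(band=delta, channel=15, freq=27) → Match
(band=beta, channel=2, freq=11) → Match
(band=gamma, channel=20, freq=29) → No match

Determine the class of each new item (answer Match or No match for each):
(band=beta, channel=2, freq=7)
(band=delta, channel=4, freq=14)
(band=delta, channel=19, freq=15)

Match, Match, No match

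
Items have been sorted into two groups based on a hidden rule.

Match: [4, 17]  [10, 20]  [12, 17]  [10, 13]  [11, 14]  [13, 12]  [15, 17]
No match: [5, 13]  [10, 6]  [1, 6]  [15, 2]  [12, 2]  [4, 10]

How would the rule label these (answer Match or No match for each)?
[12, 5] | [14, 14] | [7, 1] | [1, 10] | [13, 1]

The distinguishing property — sum ≥ 21 — holds for all the 'Match' cases and none of the 'No match' cases.
[12, 5] → 12+5 = 17 → No match.
[14, 14] → 14+14 = 28 → Match.
[7, 1] → 7+1 = 8 → No match.
[1, 10] → 1+10 = 11 → No match.
[13, 1] → 13+1 = 14 → No match.

No match, Match, No match, No match, No match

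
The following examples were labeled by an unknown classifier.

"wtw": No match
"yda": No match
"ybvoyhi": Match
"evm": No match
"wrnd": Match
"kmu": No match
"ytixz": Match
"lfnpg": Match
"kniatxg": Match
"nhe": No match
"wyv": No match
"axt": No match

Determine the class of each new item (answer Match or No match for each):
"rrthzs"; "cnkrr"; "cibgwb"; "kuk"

A rule that fits every label: length ≥ 4 — true of each 'Match' example, false of each 'No match' one.
"rrthzs": length 6 — meets the rule, so Match.
"cnkrr": length 5 — meets the rule, so Match.
"cibgwb": length 6 — meets the rule, so Match.
"kuk": length 3 — fails the rule, so No match.

Match, Match, Match, No match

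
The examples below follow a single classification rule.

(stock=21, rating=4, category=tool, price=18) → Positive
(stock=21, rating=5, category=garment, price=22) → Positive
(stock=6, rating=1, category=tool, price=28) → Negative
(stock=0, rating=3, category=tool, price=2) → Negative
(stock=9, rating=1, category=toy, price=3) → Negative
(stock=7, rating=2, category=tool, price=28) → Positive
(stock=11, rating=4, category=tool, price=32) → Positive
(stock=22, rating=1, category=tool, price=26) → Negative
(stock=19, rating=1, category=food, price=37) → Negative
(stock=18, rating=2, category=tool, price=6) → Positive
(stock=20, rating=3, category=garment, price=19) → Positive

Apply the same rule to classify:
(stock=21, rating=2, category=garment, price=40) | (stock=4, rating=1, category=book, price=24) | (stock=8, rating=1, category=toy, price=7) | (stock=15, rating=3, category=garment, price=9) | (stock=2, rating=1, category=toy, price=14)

Positive, Negative, Negative, Positive, Negative

'Positive' ⟺ price ≥ 3 AND rating ≥ 2.
(stock=21, rating=2, category=garment, price=40): price = 40, rating = 2 — fits, so Positive.
(stock=4, rating=1, category=book, price=24): price = 24, rating = 1 — does not satisfy this, so Negative.
(stock=8, rating=1, category=toy, price=7): price = 7, rating = 1 — does not satisfy this, so Negative.
(stock=15, rating=3, category=garment, price=9): price = 9, rating = 3 — fits, so Positive.
(stock=2, rating=1, category=toy, price=14): price = 14, rating = 1 — does not satisfy this, so Negative.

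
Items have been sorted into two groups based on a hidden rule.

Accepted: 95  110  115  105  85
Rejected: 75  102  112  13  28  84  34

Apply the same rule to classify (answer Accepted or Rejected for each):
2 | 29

All 'Accepted' examples share one property — multiple of 5 AND at least 84 — and every 'Rejected' example lacks it.
2: 2 = 5·0 + 2, 2 < 84, does not satisfy this → Rejected.
29: 29 = 5·5 + 4, 29 < 84, does not satisfy this → Rejected.

Rejected, Rejected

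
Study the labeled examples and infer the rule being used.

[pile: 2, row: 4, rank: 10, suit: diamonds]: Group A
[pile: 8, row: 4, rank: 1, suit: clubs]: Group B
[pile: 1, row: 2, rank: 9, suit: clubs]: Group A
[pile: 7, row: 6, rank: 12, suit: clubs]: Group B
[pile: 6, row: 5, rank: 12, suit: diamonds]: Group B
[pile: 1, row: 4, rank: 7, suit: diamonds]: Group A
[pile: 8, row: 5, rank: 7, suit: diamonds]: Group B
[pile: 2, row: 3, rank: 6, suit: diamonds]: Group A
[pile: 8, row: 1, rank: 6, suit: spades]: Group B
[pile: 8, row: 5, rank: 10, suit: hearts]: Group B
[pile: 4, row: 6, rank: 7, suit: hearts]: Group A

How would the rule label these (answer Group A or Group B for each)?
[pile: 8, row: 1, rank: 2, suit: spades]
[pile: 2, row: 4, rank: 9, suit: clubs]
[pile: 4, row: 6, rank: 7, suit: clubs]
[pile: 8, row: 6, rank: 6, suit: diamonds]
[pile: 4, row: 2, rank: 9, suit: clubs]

Group B, Group A, Group A, Group B, Group A

The common property of the 'Group A' items is: pile ≤ 4. No 'Group B' item has it.
[pile: 8, row: 1, rank: 2, suit: spades]: Group B (pile = 8). [pile: 2, row: 4, rank: 9, suit: clubs]: Group A (pile = 2). [pile: 4, row: 6, rank: 7, suit: clubs]: Group A (pile = 4). [pile: 8, row: 6, rank: 6, suit: diamonds]: Group B (pile = 8). [pile: 4, row: 2, rank: 9, suit: clubs]: Group A (pile = 4).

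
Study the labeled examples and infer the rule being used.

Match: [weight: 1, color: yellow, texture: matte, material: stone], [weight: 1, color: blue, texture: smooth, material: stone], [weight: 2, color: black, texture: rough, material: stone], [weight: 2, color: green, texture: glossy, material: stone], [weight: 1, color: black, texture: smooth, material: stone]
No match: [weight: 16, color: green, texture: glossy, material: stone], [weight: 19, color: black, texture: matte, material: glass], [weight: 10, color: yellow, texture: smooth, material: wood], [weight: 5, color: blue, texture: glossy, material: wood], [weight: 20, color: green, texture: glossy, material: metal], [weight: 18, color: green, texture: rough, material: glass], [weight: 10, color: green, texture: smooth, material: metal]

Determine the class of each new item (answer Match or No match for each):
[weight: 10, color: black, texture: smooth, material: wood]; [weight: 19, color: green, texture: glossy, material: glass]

No match, No match

The distinguishing property — weight ≤ 2 — holds for all the 'Match' cases and none of the 'No match' cases.
No match: [weight: 10, color: black, texture: smooth, material: wood], since weight = 10. No match: [weight: 19, color: green, texture: glossy, material: glass], since weight = 19.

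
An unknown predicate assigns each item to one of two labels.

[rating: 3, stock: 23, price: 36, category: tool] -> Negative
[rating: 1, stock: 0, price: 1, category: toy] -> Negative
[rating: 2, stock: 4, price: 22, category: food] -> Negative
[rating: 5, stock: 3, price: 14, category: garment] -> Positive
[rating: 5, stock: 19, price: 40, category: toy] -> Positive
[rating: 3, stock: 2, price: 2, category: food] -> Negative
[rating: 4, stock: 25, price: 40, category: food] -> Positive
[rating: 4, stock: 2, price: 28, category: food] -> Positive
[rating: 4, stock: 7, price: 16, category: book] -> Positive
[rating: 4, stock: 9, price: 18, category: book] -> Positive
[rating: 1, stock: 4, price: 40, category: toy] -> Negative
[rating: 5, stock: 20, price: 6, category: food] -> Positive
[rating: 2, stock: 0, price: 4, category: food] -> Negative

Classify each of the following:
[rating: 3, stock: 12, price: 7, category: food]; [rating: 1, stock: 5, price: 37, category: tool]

The distinguishing property — rating ≥ 4 — holds for all the 'Positive' cases and none of the 'Negative' cases.

Negative, Negative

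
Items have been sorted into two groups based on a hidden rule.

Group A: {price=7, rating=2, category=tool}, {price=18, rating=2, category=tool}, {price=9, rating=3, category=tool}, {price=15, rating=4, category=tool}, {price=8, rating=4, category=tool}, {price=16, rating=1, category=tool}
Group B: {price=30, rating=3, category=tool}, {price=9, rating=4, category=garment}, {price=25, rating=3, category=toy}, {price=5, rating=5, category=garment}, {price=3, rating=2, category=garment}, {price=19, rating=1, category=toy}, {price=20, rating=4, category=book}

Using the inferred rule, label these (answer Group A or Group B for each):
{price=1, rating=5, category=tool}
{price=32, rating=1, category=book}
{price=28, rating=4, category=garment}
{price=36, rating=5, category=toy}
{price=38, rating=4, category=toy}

Group A, Group B, Group B, Group B, Group B

Rule: category is tool AND price ≤ 18. This holds for each 'Group A' example and fails for each 'Group B' one.
{price=1, rating=5, category=tool}: Group A (category is tool, price = 1). {price=32, rating=1, category=book}: Group B (category is book, price = 32). {price=28, rating=4, category=garment}: Group B (category is garment, price = 28). {price=36, rating=5, category=toy}: Group B (category is toy, price = 36). {price=38, rating=4, category=toy}: Group B (category is toy, price = 38).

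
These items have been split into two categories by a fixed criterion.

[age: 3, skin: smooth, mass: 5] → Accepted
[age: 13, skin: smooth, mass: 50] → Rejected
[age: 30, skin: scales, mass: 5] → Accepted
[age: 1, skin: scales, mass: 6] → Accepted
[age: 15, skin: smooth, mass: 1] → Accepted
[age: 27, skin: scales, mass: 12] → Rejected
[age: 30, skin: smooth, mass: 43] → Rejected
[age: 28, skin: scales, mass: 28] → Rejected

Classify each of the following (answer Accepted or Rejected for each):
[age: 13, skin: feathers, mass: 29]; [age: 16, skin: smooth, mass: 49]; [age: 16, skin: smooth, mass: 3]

Rejected, Rejected, Accepted

All 'Accepted' examples share one property — mass ≤ 6 — and every 'Rejected' example lacks it.
[age: 13, skin: feathers, mass: 29] → mass = 29 → Rejected.
[age: 16, skin: smooth, mass: 49] → mass = 49 → Rejected.
[age: 16, skin: smooth, mass: 3] → mass = 3 → Accepted.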